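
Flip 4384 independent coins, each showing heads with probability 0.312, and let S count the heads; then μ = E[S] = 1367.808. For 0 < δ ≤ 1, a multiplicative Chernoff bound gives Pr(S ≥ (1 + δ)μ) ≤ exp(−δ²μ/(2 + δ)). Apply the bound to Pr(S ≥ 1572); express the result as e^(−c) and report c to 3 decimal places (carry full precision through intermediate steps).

14.183

Write 1572 = (1 + δ)μ, so δ = 1572/1367.808 − 1 = 0.1492841…
Then the exponent is δ²μ/(2 + δ) = (1572 − μ)² / (μ·(2 + δ)) = 14.182686.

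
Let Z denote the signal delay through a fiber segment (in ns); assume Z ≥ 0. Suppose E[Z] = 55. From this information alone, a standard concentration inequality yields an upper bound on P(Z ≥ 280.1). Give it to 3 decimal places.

Only the mean of a non-negative variable is known, so Markov's inequality is the applicable tail bound.
Markov's inequality: for a non-negative random variable, P(Z ≥ a) ≤ E[Z]/a.
Here E[Z] = 55 and a = 280.1, so the bound is 55/280.1 = 0.1964.

0.196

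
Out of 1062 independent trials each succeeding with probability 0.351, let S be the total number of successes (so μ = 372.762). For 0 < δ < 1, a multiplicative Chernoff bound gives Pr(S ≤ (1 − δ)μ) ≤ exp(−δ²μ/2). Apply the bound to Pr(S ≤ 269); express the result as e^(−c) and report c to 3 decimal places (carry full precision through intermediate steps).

Write 269 = (1 − δ)μ, so δ = 1 − 269/372.762 = 0.2783599…
Then the exponent is δ²μ/2 = (μ − 269)²/(2μ) = 14.441591.

14.442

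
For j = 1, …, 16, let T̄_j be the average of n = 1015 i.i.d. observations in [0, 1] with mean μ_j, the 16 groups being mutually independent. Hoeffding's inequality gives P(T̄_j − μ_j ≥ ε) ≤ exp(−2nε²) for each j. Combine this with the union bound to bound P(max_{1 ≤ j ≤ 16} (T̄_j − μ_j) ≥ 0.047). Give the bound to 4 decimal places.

Per-experiment Hoeffding bound: exp(−2·1015·0.047²) = exp(−4.48427) = 0.011285.
Union bound over 16 events: 16·0.011285 = 0.18056.

0.1806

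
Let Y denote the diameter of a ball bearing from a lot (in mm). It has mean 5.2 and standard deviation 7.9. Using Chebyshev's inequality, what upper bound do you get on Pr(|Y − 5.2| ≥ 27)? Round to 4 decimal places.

0.0856

Chebyshev: Pr(|Y − μ| ≥ t) ≤ Var(Y)/t².
Var(Y) = σ² = 7.9² = 62.41.
Bound = 62.41 / 729 = 0.0856.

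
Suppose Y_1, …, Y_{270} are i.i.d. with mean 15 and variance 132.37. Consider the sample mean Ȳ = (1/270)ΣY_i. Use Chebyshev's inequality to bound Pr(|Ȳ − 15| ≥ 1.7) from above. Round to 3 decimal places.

Var(Ȳ) = Var(Y_i)/n = 132.37/270 = 0.49026.
Chebyshev: Pr(|Ȳ − 15| ≥ 1.7) ≤ Var(Ȳ)/(1.7)² = 132.37/(270·1.7²) = 0.1696.

0.170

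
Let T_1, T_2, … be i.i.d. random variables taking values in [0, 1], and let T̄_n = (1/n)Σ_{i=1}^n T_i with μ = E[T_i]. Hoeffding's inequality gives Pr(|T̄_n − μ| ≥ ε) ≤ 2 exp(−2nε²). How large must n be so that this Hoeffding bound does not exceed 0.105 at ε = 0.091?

Require 2·exp(−2nε²) ≤ 0.105, i.e. 2nε² ≥ ln(2/0.105) = 2.946942.
So n ≥ 2.946942 / (2·0.091²) = 177.934.
The smallest integer n is 178.

178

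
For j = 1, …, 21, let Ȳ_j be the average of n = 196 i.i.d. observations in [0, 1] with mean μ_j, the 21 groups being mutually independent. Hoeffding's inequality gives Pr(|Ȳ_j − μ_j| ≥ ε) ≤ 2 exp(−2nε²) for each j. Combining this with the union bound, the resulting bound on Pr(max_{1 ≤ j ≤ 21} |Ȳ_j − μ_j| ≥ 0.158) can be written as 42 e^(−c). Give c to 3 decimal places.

9.786

Union bound over the 21 events: Pr(max_{1 ≤ j ≤ 21} |Ȳ_j − μ_j| ≥ 0.158) ≤ 21·2·exp(−2nε²) = 42 exp(−2·196·0.158²).
So c = 2·196·0.158² = 9.7859.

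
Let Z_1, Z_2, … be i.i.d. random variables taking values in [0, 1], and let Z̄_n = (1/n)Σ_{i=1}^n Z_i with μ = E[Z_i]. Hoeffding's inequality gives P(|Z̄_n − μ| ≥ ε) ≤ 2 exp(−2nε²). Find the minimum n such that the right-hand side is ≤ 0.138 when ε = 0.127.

83

Require 2·exp(−2nε²) ≤ 0.138, i.e. 2nε² ≥ ln(2/0.138) = 2.673649.
So n ≥ 2.673649 / (2·0.127²) = 82.883.
The smallest integer n is 83.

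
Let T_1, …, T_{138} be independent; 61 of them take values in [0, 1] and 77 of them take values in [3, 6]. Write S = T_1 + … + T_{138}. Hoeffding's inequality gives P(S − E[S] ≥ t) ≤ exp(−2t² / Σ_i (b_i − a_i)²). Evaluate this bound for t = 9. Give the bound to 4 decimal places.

Σ(b_i − a_i)² = 61·1² + 77·3² = 754.
Exponent = 2·9² / 754 = 0.21485.
Bound = exp(−0.21485) = 0.80666.

0.8067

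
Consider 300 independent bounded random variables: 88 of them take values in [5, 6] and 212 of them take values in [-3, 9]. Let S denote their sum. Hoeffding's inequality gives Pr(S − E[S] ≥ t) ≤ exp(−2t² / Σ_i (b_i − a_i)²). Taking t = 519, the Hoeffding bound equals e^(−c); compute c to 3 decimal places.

17.596

Σ(b_i − a_i)² = 88·1² + 212·12² = 30616.
c = 2t² / 30616 = 2·519² / 30616 = 17.5961.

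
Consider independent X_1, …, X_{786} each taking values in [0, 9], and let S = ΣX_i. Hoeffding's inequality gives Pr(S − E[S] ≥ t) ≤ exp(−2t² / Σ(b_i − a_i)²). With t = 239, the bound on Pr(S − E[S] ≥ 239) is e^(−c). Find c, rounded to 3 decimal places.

1.794

Σ(b_i − a_i)² = 786·(9)² = 63666.
c = 2t²/63666 = 2·239²/63666 = 1.7944.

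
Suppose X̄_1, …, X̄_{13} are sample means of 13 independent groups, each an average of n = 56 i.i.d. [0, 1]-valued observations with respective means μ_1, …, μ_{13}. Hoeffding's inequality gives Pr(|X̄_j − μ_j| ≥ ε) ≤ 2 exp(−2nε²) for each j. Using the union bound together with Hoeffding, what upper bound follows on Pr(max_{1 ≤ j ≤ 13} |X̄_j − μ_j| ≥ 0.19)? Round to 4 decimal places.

Per-experiment Hoeffding bound: 2·exp(−2·56·0.19²) = 2·exp(−4.04320) = 0.035083.
Union bound over 13 events: 13·0.035083 = 0.45607.

0.4561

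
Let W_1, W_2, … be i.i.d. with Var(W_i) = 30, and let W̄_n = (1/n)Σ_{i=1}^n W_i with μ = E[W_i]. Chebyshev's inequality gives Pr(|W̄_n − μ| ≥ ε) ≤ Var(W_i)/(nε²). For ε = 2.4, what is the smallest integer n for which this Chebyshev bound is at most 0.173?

31

Require 30/(n·2.4²) ≤ 0.173, i.e. n ≥ 30/(0.173·2.4²) = 30.106.
The smallest integer n is 31.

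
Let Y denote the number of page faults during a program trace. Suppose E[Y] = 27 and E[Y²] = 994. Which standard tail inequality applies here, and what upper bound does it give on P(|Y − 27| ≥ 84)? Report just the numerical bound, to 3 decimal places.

The first two moments determine the variance, so Chebyshev's inequality is the sharpest standard bound available.
Var(Y) = E[Y²] − (E[Y])² = 994 − 729 = 265.
Chebyshev's inequality: P(|Y − μ| ≥ t) ≤ Var(Y)/t² = 265/7056 = 0.0376.

0.038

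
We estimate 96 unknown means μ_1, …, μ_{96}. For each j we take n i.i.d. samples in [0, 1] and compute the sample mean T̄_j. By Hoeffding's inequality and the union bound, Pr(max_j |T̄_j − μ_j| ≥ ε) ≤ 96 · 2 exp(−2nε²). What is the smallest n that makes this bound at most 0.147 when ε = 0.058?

Need 2·96·exp(−2nε²) ≤ 0.147, i.e. exp(−2nε²) ≤ 0.147/192.
So 2nε² ≥ ln(192/0.147) = 7.174818.
Hence n ≥ 7.174818/(2·0.058²) = 1066.412.
The smallest integer n is 1067.

1067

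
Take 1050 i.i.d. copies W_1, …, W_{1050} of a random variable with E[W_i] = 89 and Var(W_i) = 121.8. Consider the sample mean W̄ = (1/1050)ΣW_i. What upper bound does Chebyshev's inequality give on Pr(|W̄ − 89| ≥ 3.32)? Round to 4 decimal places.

0.0105

Var(W̄) = Var(W_i)/n = 121.8/1050 = 0.116.
Chebyshev: Pr(|W̄ − 89| ≥ 3.32) ≤ Var(W̄)/(3.32)² = 121.8/(1050·3.32²) = 0.0105.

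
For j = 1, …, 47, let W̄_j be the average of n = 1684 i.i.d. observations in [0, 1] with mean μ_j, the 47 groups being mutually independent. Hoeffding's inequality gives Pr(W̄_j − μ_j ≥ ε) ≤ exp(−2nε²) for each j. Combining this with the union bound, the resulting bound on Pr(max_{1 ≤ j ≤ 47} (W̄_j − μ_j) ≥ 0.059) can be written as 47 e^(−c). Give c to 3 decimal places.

Union bound over the 47 events: Pr(max_{1 ≤ j ≤ 47} (W̄_j − μ_j) ≥ 0.059) ≤ 47·exp(−2nε²) = 47 exp(−2·1684·0.059²).
So c = 2·1684·0.059² = 11.7240.

11.724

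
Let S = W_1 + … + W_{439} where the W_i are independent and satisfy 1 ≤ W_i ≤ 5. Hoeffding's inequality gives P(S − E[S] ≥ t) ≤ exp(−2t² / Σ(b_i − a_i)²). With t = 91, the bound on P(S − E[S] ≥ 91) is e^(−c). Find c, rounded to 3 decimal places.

2.358

Σ(b_i − a_i)² = 439·(4)² = 7024.
c = 2t²/7024 = 2·91²/7024 = 2.3579.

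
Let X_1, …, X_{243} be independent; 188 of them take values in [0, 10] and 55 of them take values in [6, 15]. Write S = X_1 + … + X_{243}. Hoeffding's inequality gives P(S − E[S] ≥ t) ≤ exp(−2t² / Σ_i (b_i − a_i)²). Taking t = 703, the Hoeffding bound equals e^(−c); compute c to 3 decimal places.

Σ(b_i − a_i)² = 188·10² + 55·9² = 23255.
c = 2t² / 23255 = 2·703² / 23255 = 42.5035.

42.503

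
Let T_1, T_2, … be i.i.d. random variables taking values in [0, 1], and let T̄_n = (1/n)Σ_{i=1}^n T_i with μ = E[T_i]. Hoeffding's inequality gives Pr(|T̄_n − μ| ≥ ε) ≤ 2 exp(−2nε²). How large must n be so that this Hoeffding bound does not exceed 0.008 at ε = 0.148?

Require 2·exp(−2nε²) ≤ 0.008, i.e. 2nε² ≥ ln(2/0.008) = 5.521461.
So n ≥ 5.521461 / (2·0.148²) = 126.038.
The smallest integer n is 127.

127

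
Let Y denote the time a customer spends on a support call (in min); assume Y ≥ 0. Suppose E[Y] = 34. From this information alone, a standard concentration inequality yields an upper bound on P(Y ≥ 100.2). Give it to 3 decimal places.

0.339

Only the mean of a non-negative variable is known, so Markov's inequality is the applicable tail bound.
Markov's inequality: for a non-negative random variable, P(Y ≥ a) ≤ E[Y]/a.
Here E[Y] = 34 and a = 100.2, so the bound is 34/100.2 = 0.3393.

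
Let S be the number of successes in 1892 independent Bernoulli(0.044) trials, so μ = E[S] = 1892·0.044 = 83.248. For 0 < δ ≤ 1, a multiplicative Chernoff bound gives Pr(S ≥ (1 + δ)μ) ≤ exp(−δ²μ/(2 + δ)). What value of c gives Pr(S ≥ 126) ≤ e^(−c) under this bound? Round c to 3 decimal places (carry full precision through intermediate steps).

8.735

Write 126 = (1 + δ)μ, so δ = 126/83.248 − 1 = 0.5135499…
Then the exponent is δ²μ/(2 + δ) = (126 − μ)² / (μ·(2 + δ)) = 8.734772.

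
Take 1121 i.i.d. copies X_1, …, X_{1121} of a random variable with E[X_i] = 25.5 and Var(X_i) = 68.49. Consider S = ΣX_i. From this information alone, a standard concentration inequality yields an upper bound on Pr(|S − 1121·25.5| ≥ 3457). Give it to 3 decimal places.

0.006

With mean and variance of each term known, Chebyshev's inequality bounds the deviation of the sum (or sample mean).
Var(S) = n·Var(X_i) = 1121·68.49 = 76777.29.
Chebyshev: Pr(|S − 1121·25.5| ≥ 3457) ≤ Var(S)/3457² = 76777.29/11950849 = 0.0064.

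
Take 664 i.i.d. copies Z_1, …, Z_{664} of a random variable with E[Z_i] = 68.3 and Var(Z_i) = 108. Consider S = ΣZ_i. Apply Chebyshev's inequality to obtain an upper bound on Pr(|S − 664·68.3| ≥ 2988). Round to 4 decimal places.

0.0080

Var(S) = n·Var(Z_i) = 664·108 = 71712.
Chebyshev: Pr(|S − 664·68.3| ≥ 2988) ≤ Var(S)/2988² = 71712/8928144 = 0.0080.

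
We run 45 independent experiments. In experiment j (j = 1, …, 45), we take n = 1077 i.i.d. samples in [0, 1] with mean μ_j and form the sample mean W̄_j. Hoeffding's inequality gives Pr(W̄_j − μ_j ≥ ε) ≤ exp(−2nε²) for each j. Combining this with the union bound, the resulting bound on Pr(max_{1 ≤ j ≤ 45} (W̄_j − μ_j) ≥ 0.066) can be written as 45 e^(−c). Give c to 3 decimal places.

Union bound over the 45 events: Pr(max_{1 ≤ j ≤ 45} (W̄_j − μ_j) ≥ 0.066) ≤ 45·exp(−2nε²) = 45 exp(−2·1077·0.066²).
So c = 2·1077·0.066² = 9.3828.

9.383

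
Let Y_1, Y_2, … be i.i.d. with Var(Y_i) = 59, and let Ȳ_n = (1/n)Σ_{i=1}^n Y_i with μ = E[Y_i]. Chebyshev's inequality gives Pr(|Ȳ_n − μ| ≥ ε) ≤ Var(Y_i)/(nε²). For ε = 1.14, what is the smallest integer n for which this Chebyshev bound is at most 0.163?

279

Require 59/(n·1.14²) ≤ 0.163, i.e. n ≥ 59/(0.163·1.14²) = 278.519.
The smallest integer n is 279.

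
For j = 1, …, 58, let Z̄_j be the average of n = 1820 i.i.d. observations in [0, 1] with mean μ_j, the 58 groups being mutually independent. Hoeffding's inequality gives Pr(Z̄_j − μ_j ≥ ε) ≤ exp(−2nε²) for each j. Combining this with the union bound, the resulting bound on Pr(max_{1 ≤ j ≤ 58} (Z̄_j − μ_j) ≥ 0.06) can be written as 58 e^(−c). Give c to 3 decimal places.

Union bound over the 58 events: Pr(max_{1 ≤ j ≤ 58} (Z̄_j − μ_j) ≥ 0.06) ≤ 58·exp(−2nε²) = 58 exp(−2·1820·0.06²).
So c = 2·1820·0.06² = 13.1040.

13.104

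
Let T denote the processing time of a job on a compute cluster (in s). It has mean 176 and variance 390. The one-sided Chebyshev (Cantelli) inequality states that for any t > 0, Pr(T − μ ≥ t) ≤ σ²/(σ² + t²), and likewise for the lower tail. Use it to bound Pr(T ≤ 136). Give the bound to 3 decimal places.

0.196

Here σ² = 390 and t = 40, so σ² + t² = 1990.
Cantelli's bound: 390/1990 = 0.1960.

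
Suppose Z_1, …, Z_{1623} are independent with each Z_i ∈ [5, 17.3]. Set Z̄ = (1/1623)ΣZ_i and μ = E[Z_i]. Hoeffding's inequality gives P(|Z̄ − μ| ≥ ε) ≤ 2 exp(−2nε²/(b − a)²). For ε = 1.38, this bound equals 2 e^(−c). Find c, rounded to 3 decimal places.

40.860

c = 2nε²/(b − a)² = 2·1623·1.38² / 12.3² = 40.8598.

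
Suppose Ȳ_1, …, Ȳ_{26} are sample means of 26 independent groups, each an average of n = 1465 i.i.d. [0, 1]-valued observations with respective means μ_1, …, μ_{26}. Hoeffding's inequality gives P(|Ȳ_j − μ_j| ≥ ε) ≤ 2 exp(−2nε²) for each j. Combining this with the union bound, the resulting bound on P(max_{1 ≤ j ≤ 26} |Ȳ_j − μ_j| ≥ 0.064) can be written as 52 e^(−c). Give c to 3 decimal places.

Union bound over the 26 events: P(max_{1 ≤ j ≤ 26} |Ȳ_j − μ_j| ≥ 0.064) ≤ 26·2·exp(−2nε²) = 52 exp(−2·1465·0.064²).
So c = 2·1465·0.064² = 12.0013.

12.001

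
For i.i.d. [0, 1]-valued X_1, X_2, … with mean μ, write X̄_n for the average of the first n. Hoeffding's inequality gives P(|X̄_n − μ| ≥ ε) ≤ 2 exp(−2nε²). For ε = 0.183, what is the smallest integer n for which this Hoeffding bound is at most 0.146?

40

Require 2·exp(−2nε²) ≤ 0.146, i.e. 2nε² ≥ ln(2/0.146) = 2.617296.
So n ≥ 2.617296 / (2·0.183²) = 39.077.
The smallest integer n is 40.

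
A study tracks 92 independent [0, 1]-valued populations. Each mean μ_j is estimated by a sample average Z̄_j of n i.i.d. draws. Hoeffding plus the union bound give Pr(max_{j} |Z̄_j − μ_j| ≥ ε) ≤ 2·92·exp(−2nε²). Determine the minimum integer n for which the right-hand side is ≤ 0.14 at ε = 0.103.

339

Need 2·92·exp(−2nε²) ≤ 0.14, i.e. exp(−2nε²) ≤ 0.14/184.
So 2nε² ≥ ln(184/0.14) = 7.181049.
Hence n ≥ 7.181049/(2·0.103²) = 338.441.
The smallest integer n is 339.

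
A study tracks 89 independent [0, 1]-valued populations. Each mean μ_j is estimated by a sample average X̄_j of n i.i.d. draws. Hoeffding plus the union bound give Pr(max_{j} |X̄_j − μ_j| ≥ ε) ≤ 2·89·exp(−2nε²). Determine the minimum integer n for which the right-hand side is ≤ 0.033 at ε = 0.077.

725

Need 2·89·exp(−2nε²) ≤ 0.033, i.e. exp(−2nε²) ≤ 0.033/178.
So 2nε² ≥ ln(178/0.033) = 8.593031.
Hence n ≥ 8.593031/(2·0.077²) = 724.661.
The smallest integer n is 725.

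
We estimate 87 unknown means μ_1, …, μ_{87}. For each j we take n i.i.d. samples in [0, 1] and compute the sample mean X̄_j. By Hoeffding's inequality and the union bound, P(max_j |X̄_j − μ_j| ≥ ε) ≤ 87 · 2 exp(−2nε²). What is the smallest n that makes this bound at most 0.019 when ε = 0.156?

Need 2·87·exp(−2nε²) ≤ 0.019, i.e. exp(−2nε²) ≤ 0.019/174.
So 2nε² ≥ ln(174/0.019) = 9.122372.
Hence n ≥ 9.122372/(2·0.156²) = 187.425.
The smallest integer n is 188.

188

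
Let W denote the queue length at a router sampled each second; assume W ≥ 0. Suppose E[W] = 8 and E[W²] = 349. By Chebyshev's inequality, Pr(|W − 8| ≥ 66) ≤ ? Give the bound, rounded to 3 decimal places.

Var(W) = E[W²] − (E[W])² = 349 − 64 = 285.
Chebyshev's inequality: Pr(|W − μ| ≥ t) ≤ Var(W)/t² = 285/4356 = 0.0654.

0.065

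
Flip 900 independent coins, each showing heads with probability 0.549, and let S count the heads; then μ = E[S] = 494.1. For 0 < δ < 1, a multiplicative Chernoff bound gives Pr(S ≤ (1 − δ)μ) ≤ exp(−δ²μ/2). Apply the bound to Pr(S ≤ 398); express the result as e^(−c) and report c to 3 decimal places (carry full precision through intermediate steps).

Write 398 = (1 − δ)μ, so δ = 1 − 398/494.1 = 0.194495…
Then the exponent is δ²μ/2 = (μ − 398)²/(2μ) = 9.345487.

9.345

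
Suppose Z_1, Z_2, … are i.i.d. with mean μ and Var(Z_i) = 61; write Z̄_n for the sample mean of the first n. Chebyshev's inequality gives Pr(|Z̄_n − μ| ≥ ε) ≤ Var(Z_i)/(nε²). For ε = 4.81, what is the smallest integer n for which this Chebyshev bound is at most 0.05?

Require 61/(n·4.81²) ≤ 0.05, i.e. n ≥ 61/(0.05·4.81²) = 52.731.
The smallest integer n is 53.

53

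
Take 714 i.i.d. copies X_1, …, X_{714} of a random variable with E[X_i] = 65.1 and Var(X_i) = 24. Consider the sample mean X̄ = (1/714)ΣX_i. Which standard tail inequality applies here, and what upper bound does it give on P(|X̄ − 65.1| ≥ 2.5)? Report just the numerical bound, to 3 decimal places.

With mean and variance of each term known, Chebyshev's inequality bounds the deviation of the sum (or sample mean).
Var(X̄) = Var(X_i)/n = 24/714 = 0.033613.
Chebyshev: P(|X̄ − 65.1| ≥ 2.5) ≤ Var(X̄)/(2.5)² = 24/(714·2.5²) = 0.0054.

0.005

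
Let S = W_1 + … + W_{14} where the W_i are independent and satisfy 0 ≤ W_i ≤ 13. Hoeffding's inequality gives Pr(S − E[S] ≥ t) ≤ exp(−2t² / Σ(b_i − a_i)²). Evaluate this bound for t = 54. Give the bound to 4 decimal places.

0.0850

Σ(b_i − a_i)² = 14·(13)² = 2366.
Exponent = 2·54²/2366 = 2.4649.
Bound = exp(−2.4649) = 0.08502.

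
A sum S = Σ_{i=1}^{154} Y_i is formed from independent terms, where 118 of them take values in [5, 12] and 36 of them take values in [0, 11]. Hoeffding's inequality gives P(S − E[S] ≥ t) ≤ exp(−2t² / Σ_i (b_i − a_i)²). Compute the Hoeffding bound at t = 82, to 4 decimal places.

0.2654

Σ(b_i − a_i)² = 118·7² + 36·11² = 10138.
Exponent = 2·82² / 10138 = 1.32649.
Bound = exp(−1.32649) = 0.26541.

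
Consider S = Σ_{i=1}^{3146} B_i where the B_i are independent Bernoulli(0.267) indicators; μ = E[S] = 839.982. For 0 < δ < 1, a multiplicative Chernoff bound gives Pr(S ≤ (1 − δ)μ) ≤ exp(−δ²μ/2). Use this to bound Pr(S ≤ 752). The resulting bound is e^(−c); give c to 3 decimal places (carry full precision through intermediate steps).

Write 752 = (1 − δ)μ, so δ = 1 − 752/839.982 = 0.1047427…
Then the exponent is δ²μ/2 = (μ − 752)²/(2μ) = 4.607737.

4.608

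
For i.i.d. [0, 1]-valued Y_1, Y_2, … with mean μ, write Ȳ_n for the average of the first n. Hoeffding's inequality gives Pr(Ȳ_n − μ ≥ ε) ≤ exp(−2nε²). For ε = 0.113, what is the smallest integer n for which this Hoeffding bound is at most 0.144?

Require exp(−2nε²) ≤ 0.144, i.e. 2nε² ≥ ln(1/0.144) = 1.937942.
So n ≥ 1.937942 / (2·0.113²) = 75.885.
The smallest integer n is 76.

76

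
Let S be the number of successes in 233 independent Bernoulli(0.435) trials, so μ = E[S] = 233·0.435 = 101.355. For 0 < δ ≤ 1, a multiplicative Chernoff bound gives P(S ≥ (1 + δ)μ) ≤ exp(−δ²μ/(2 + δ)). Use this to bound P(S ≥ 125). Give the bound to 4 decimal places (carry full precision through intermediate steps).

0.0846

Write 125 = (1 + δ)μ, so δ = 125/101.355 − 1 = 0.2332889…
Then the exponent is δ²μ/(2 + δ) = (125 − μ)² / (μ·(2 + δ)) = 2.469952.
Bound = exp(−2.469952) = 0.08459.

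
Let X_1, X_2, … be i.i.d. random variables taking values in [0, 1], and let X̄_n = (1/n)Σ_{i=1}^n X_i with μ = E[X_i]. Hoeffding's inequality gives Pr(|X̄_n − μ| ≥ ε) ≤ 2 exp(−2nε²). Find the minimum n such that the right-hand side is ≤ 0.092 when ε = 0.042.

Require 2·exp(−2nε²) ≤ 0.092, i.e. 2nε² ≥ ln(2/0.092) = 3.079114.
So n ≥ 3.079114 / (2·0.042²) = 872.765.
The smallest integer n is 873.

873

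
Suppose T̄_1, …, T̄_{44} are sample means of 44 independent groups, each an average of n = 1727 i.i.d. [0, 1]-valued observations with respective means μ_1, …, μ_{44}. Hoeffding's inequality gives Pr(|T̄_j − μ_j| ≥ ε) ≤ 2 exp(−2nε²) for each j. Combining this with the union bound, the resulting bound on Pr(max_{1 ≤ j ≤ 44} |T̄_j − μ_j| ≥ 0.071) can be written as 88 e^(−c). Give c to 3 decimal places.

Union bound over the 44 events: Pr(max_{1 ≤ j ≤ 44} |T̄_j − μ_j| ≥ 0.071) ≤ 44·2·exp(−2nε²) = 88 exp(−2·1727·0.071²).
So c = 2·1727·0.071² = 17.4116.

17.412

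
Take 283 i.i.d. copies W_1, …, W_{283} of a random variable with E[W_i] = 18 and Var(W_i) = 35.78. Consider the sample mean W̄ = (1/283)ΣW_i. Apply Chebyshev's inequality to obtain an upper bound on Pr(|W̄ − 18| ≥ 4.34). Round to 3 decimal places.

Var(W̄) = Var(W_i)/n = 35.78/283 = 0.12643.
Chebyshev: Pr(|W̄ − 18| ≥ 4.34) ≤ Var(W̄)/(4.34)² = 35.78/(283·4.34²) = 0.0067.

0.007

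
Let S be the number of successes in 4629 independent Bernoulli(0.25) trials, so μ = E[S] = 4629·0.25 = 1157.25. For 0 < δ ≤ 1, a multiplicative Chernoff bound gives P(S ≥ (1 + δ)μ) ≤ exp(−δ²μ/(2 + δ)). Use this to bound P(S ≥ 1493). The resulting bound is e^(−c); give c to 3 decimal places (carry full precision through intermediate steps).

42.535

Write 1493 = (1 + δ)μ, so δ = 1493/1157.25 − 1 = 0.2901275…
Then the exponent is δ²μ/(2 + δ) = (1493 − μ)² / (μ·(2 + δ)) = 42.534879.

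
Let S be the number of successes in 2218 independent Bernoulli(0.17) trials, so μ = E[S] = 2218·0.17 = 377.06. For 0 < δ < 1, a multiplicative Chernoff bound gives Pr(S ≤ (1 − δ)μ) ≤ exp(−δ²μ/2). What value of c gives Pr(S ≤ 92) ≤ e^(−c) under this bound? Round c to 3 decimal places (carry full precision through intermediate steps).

Write 92 = (1 − δ)μ, so δ = 1 − 92/377.06 = 0.756007…
Then the exponent is δ²μ/2 = (μ − 92)²/(2μ) = 107.753678.

107.754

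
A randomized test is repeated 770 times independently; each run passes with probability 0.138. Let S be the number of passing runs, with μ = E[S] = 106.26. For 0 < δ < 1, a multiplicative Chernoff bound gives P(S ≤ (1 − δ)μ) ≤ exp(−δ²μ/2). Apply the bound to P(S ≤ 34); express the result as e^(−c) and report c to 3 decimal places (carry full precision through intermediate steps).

Write 34 = (1 − δ)μ, so δ = 1 − 34/106.26 = 0.6800301…
Then the exponent is δ²μ/2 = (μ − 34)²/(2μ) = 24.569488.

24.569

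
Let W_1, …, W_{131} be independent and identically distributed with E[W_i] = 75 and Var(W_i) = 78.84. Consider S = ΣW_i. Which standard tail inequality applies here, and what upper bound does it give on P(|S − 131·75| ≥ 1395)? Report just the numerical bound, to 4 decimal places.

0.0053

With mean and variance of each term known, Chebyshev's inequality bounds the deviation of the sum (or sample mean).
Var(S) = n·Var(W_i) = 131·78.84 = 10328.04.
Chebyshev: P(|S − 131·75| ≥ 1395) ≤ Var(S)/1395² = 10328.04/1946025 = 0.0053.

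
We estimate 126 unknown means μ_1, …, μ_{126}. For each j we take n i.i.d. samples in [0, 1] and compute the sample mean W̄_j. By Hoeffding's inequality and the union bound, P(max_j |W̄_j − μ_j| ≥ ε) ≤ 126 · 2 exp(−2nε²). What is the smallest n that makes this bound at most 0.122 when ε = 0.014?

Need 2·126·exp(−2nε²) ≤ 0.122, i.e. exp(−2nε²) ≤ 0.122/252.
So 2nε² ≥ ln(252/0.122) = 7.633163.
Hence n ≥ 7.633163/(2·0.014²) = 19472.355.
The smallest integer n is 19473.

19473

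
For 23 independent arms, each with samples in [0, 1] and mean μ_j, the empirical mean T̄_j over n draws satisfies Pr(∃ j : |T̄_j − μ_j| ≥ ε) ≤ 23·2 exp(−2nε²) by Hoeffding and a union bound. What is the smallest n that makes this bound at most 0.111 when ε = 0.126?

190

Need 2·23·exp(−2nε²) ≤ 0.111, i.e. exp(−2nε²) ≤ 0.111/46.
So 2nε² ≥ ln(46/0.111) = 6.026866.
Hence n ≥ 6.026866/(2·0.126²) = 189.811.
The smallest integer n is 190.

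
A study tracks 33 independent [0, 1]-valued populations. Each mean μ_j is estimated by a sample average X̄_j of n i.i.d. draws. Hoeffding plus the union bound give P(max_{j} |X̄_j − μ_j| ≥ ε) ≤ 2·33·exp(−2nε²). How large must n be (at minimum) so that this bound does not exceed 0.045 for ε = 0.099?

372

Need 2·33·exp(−2nε²) ≤ 0.045, i.e. exp(−2nε²) ≤ 0.045/66.
So 2nε² ≥ ln(66/0.045) = 7.290748.
Hence n ≥ 7.290748/(2·0.099²) = 371.939.
The smallest integer n is 372.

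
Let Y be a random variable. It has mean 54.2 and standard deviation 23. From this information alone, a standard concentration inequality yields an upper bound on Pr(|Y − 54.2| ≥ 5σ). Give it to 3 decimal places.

0.040

Mean and variance are known, so Chebyshev's inequality applies.
Chebyshev: Pr(|Y − μ| ≥ t) ≤ Var(Y)/t².
Var(Y) = σ² = 23² = 529.
t = 5·23 = 115.
Bound = 529 / 13225 = 0.0400.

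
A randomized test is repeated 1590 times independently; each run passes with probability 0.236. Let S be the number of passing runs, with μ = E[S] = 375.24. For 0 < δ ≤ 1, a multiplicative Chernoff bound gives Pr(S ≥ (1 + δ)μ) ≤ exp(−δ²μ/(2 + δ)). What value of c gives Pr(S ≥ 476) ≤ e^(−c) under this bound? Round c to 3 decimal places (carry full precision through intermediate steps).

11.927

Write 476 = (1 + δ)μ, so δ = 476/375.24 − 1 = 0.2685215…
Then the exponent is δ²μ/(2 + δ) = (476 − μ)² / (μ·(2 + δ)) = 11.926810.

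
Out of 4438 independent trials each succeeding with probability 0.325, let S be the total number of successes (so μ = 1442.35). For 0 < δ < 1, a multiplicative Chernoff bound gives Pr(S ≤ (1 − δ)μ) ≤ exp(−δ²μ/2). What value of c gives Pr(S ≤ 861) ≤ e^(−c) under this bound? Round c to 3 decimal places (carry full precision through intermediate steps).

Write 861 = (1 − δ)μ, so δ = 1 − 861/1442.35 = 0.4030575…
Then the exponent is δ²μ/2 = (μ − 861)²/(2μ) = 117.158742.

117.159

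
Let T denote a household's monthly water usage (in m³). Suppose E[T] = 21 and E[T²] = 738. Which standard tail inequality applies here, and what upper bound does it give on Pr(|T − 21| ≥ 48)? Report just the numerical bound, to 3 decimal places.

0.129

The first two moments determine the variance, so Chebyshev's inequality is the sharpest standard bound available.
Var(T) = E[T²] − (E[T])² = 738 − 441 = 297.
Chebyshev's inequality: Pr(|T − μ| ≥ t) ≤ Var(T)/t² = 297/2304 = 0.1289.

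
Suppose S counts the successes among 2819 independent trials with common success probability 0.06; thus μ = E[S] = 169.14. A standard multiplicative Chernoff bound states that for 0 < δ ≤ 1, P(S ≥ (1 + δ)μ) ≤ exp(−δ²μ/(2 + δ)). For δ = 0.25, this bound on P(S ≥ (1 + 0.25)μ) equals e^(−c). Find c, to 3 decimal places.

c = δ²μ/(2 + δ) = 0.25²·169.14/(2 + 0.25) = 4.6983.

4.698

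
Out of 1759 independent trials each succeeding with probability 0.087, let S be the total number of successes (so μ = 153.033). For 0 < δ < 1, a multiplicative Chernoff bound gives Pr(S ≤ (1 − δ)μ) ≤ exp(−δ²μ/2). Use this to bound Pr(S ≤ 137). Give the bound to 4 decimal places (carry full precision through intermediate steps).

Write 137 = (1 − δ)μ, so δ = 1 − 137/153.033 = 0.1047683…
Then the exponent is δ²μ/2 = (μ − 137)²/(2μ) = 0.839875.
Bound = exp(−0.839875) = 0.43176.

0.4318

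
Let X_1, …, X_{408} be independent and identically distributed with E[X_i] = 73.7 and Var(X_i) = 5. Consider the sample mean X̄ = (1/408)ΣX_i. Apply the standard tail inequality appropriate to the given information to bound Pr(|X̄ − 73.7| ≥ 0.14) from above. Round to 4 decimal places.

0.6253

With mean and variance of each term known, Chebyshev's inequality bounds the deviation of the sum (or sample mean).
Var(X̄) = Var(X_i)/n = 5/408 = 0.012255.
Chebyshev: Pr(|X̄ − 73.7| ≥ 0.14) ≤ Var(X̄)/(0.14)² = 5/(408·0.14²) = 0.6253.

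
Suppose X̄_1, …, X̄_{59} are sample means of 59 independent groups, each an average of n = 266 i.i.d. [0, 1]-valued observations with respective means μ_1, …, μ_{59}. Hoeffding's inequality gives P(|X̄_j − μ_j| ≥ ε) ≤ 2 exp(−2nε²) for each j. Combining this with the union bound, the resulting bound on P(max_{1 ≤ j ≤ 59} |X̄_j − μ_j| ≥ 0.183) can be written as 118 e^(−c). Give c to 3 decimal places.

17.816

Union bound over the 59 events: P(max_{1 ≤ j ≤ 59} |X̄_j − μ_j| ≥ 0.183) ≤ 59·2·exp(−2nε²) = 118 exp(−2·266·0.183²).
So c = 2·266·0.183² = 17.8161.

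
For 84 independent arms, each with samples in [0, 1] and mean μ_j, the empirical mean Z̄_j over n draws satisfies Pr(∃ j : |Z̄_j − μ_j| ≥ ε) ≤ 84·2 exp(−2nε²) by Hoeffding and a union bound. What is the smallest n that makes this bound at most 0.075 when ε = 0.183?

116

Need 2·84·exp(−2nε²) ≤ 0.075, i.e. exp(−2nε²) ≤ 0.075/168.
So 2nε² ≥ ln(168/0.075) = 7.714231.
Hence n ≥ 7.714231/(2·0.183²) = 115.176.
The smallest integer n is 116.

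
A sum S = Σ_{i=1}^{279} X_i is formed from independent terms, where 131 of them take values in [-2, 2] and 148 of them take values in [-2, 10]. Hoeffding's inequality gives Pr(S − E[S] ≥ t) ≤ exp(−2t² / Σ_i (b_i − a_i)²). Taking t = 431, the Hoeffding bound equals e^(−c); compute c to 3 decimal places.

Σ(b_i − a_i)² = 131·4² + 148·12² = 23408.
c = 2t² / 23408 = 2·431² / 23408 = 15.8716.

15.872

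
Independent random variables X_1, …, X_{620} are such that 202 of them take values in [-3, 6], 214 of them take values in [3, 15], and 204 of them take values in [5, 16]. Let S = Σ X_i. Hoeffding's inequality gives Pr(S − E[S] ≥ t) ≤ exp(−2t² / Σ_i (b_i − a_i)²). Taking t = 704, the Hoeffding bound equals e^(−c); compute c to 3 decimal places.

Σ(b_i − a_i)² = 202·9² + 214·12² + 204·11² = 71862.
c = 2t² / 71862 = 2·704² / 71862 = 13.7935.

13.794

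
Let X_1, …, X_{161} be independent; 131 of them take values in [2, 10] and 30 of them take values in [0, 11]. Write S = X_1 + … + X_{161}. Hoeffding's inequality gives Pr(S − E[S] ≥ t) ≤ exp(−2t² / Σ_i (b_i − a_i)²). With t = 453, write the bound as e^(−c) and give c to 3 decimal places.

34.162

Σ(b_i − a_i)² = 131·8² + 30·11² = 12014.
c = 2t² / 12014 = 2·453² / 12014 = 34.1616.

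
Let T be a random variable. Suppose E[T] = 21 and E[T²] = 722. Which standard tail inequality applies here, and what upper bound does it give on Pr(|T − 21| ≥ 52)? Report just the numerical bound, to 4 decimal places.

0.1039

The first two moments determine the variance, so Chebyshev's inequality is the sharpest standard bound available.
Var(T) = E[T²] − (E[T])² = 722 − 441 = 281.
Chebyshev's inequality: Pr(|T − μ| ≥ t) ≤ Var(T)/t² = 281/2704 = 0.1039.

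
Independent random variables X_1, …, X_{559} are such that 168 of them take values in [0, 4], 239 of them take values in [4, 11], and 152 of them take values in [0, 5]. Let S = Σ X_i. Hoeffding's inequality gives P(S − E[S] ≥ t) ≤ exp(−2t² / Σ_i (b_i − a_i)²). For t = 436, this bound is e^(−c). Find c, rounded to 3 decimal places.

Σ(b_i − a_i)² = 168·4² + 239·7² + 152·5² = 18199.
c = 2t² / 18199 = 2·436² / 18199 = 20.8908.

20.891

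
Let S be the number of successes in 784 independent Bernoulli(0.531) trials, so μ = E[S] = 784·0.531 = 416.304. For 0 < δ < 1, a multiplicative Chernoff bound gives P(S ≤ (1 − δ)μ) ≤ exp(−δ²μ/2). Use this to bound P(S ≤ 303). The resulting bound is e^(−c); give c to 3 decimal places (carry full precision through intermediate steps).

Write 303 = (1 − δ)μ, so δ = 1 − 303/416.304 = 0.2721665…
Then the exponent is δ²μ/2 = (μ − 303)²/(2μ) = 15.418776.

15.419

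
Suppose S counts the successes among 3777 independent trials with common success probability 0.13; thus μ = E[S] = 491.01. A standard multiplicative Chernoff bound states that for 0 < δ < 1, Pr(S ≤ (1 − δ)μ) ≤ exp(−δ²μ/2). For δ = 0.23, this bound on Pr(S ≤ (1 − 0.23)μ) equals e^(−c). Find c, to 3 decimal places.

12.987

c = δ²μ/2 = 0.23²·491.01/2 = 12.9872.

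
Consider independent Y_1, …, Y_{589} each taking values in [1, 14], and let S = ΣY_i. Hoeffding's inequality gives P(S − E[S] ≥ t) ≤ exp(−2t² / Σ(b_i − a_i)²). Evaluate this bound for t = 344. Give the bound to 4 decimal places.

0.0928

Σ(b_i − a_i)² = 589·(13)² = 99541.
Exponent = 2·344²/99541 = 2.3776.
Bound = exp(−2.3776) = 0.09277.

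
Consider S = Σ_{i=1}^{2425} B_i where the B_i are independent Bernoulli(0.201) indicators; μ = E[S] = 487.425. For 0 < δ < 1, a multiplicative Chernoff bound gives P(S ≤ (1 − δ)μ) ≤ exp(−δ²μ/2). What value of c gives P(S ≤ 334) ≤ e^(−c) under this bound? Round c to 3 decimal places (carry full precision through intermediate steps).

24.147

Write 334 = (1 − δ)μ, so δ = 1 − 334/487.425 = 0.3147664…
Then the exponent is δ²μ/2 = (μ − 334)²/(2μ) = 24.146515.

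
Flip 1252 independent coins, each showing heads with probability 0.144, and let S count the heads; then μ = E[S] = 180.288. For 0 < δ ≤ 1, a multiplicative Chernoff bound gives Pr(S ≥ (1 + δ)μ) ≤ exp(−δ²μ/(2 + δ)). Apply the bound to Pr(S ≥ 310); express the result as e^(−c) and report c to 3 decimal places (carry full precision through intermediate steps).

Write 310 = (1 + δ)μ, so δ = 310/180.288 − 1 = 0.7194711…
Then the exponent is δ²μ/(2 + δ) = (310 − μ)² / (μ·(2 + δ)) = 34.316979.

34.317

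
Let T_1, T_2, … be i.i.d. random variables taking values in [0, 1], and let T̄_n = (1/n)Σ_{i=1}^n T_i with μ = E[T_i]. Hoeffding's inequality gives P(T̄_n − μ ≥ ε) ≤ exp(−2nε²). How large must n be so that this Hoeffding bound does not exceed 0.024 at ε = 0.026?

2759

Require exp(−2nε²) ≤ 0.024, i.e. 2nε² ≥ ln(1/0.024) = 3.729701.
So n ≥ 3.729701 / (2·0.026²) = 2758.655.
The smallest integer n is 2759.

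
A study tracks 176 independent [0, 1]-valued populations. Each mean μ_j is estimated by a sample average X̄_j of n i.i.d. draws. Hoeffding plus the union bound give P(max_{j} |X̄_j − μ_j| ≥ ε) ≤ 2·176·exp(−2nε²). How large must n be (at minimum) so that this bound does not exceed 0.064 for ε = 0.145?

Need 2·176·exp(−2nε²) ≤ 0.064, i.e. exp(−2nε²) ≤ 0.064/352.
So 2nε² ≥ ln(352/0.064) = 8.612503.
Hence n ≥ 8.612503/(2·0.145²) = 204.816.
The smallest integer n is 205.

205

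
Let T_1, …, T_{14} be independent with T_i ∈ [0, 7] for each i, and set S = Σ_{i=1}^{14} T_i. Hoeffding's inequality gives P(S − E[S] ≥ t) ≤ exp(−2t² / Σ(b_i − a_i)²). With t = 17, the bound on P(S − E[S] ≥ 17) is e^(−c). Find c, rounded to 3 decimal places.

Σ(b_i − a_i)² = 14·(7)² = 686.
c = 2t²/686 = 2·17²/686 = 0.8426.

0.843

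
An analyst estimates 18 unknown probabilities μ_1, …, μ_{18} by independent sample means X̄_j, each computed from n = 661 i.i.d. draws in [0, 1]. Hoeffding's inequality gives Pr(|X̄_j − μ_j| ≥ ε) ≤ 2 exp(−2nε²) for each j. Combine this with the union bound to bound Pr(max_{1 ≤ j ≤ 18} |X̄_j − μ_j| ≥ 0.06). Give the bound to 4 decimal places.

0.3086

Per-experiment Hoeffding bound: 2·exp(−2·661·0.06²) = 2·exp(−4.75920) = 0.017145.
Union bound over 18 events: 18·0.017145 = 0.30861.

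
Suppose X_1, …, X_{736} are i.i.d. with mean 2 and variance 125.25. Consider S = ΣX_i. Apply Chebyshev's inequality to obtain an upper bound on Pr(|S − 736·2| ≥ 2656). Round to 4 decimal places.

Var(S) = n·Var(X_i) = 736·125.25 = 92184.
Chebyshev: Pr(|S − 736·2| ≥ 2656) ≤ Var(S)/2656² = 92184/7054336 = 0.0131.

0.0131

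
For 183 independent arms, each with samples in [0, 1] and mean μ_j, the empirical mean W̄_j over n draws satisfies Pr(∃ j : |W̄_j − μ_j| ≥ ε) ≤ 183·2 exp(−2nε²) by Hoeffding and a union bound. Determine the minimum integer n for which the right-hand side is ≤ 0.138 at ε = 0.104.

Need 2·183·exp(−2nε²) ≤ 0.138, i.e. exp(−2nε²) ≤ 0.138/366.
So 2nε² ≥ ln(366/0.138) = 7.883135.
Hence n ≥ 7.883135/(2·0.104²) = 364.420.
The smallest integer n is 365.

365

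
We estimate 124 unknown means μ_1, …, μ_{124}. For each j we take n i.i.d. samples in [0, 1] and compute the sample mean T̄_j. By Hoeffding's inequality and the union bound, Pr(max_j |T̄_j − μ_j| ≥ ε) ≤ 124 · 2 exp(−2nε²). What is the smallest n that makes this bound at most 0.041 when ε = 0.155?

Need 2·124·exp(−2nε²) ≤ 0.041, i.e. exp(−2nε²) ≤ 0.041/248.
So 2nε² ≥ ln(248/0.041) = 8.707612.
Hence n ≥ 8.707612/(2·0.155²) = 181.220.
The smallest integer n is 182.

182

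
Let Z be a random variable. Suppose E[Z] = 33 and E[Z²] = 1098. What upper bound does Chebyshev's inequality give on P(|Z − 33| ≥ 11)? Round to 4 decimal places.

Var(Z) = E[Z²] − (E[Z])² = 1098 − 1089 = 9.
Chebyshev's inequality: P(|Z − μ| ≥ t) ≤ Var(Z)/t² = 9/121 = 0.0744.

0.0744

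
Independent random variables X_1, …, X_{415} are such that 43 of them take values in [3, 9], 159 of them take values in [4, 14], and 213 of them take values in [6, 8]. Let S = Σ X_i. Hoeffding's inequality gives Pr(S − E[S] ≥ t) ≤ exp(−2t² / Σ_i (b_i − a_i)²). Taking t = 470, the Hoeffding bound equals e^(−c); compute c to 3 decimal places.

Σ(b_i − a_i)² = 43·6² + 159·10² + 213·2² = 18300.
c = 2t² / 18300 = 2·470² / 18300 = 24.1421.

24.142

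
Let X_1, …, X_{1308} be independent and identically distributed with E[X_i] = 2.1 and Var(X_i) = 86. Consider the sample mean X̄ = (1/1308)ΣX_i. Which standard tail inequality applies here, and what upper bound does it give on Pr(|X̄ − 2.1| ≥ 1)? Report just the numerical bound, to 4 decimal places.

With mean and variance of each term known, Chebyshev's inequality bounds the deviation of the sum (or sample mean).
Var(X̄) = Var(X_i)/n = 86/1308 = 0.065749.
Chebyshev: Pr(|X̄ − 2.1| ≥ 1) ≤ Var(X̄)/(1)² = 86/(1308·1²) = 0.0657.

0.0657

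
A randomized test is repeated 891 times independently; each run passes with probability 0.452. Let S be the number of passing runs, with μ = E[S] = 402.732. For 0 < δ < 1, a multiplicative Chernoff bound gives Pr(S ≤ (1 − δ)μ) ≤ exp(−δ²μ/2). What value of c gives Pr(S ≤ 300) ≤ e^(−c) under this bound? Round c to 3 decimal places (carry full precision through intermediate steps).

13.103

Write 300 = (1 − δ)μ, so δ = 1 − 300/402.732 = 0.2550878…
Then the exponent is δ²μ/2 = (μ − 300)²/(2μ) = 13.102837.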